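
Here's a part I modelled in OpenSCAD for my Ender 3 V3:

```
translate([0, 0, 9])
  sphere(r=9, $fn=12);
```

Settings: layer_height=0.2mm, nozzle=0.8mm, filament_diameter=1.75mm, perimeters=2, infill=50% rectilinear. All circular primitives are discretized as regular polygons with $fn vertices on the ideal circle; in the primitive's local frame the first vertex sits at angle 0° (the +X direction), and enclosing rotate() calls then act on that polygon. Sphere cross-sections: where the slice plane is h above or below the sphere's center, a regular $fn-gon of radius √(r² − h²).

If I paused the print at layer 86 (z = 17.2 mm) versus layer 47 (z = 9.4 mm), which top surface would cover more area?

Layer 86 (z = 17.2): the r=9 sphere slices to a regular 12-gon of circumradius 3.709 (√(r²−h²) with h=8.2 from center) (area = (12/2)·3.709²·sin(360°/12) = 41.28 mm²). So its area = 41.28 mm². Layer 47 (z = 9.4): the r=9 sphere slices to a regular 12-gon of circumradius 8.991 (√(r²−h²) with h=0.4 from center) (area = (12/2)·8.991²·sin(360°/12) = 242.52 mm²). So its area = 242.52 mm². Layer 47 is larger (242.52 vs 41.28 mm²).

layer 47 (z = 9.4 mm)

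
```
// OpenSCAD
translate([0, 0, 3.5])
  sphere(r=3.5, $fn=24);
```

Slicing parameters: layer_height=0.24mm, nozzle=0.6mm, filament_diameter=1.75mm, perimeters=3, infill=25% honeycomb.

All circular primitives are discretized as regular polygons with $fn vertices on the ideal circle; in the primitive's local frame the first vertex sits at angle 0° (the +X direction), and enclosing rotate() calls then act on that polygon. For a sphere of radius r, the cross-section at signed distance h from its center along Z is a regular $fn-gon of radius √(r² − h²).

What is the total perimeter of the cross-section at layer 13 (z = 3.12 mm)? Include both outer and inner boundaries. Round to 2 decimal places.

21.80 mm

At z = 3.12 mm: the sphere: section is a regular 24-gon, circumradius = √(r²−h²) = √(3.5²−0.38²) = 3.479 (perimeter = 2·24·3.479·sin(180°/24) = 21.80 mm). Overall, the cross-section is a single solid region. Total boundary length (outer) = 21.80 mm.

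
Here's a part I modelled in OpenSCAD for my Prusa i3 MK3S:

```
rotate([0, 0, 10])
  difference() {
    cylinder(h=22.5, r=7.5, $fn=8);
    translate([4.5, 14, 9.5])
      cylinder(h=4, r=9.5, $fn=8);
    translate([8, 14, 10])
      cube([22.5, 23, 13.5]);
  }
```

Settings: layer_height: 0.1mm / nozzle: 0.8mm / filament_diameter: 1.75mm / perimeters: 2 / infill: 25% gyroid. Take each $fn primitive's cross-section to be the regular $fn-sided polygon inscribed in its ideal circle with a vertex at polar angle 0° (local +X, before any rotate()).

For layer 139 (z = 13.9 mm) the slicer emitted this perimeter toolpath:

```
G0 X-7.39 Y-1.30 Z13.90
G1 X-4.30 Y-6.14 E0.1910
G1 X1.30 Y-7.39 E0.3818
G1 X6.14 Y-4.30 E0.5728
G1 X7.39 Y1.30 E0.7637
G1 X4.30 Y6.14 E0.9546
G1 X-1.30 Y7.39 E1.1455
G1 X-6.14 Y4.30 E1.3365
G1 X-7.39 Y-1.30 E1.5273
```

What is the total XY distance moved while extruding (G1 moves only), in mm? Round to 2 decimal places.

Sum the Euclidean lengths of each G1 segment: total = 45.92 mm.

45.92 mm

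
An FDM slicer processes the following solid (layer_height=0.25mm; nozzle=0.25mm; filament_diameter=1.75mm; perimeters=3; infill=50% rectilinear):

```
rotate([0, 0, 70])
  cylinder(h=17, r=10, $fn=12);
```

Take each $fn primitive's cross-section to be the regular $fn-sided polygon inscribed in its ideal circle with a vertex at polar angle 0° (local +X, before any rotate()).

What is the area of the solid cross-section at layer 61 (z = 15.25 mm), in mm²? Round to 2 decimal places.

300.00 mm²

At z = 15.25 mm: the cylinder: section is a regular 12-gon, circumradius r=10 (area = (12/2)·10.000²·sin(360°/12) = 300.00 mm²); (rotated 70° about Z; rotation is an isometry so areas/perimeters/island counts are preserved). Overall, the cross-section is a single solid region. Net area = 300.00 mm².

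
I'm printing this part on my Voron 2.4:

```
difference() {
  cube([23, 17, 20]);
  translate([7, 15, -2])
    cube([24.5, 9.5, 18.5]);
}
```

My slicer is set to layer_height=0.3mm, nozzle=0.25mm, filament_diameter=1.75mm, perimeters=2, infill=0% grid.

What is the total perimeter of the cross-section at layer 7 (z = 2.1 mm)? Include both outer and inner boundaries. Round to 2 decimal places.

At z = 2.1 mm: the cube (footprint 23×17) is included at this height (perimeter 80.00 mm); the cube at (7, 15) (footprint 24.5×9.5) is included at this height (perimeter 68.00 mm); Taking the first minus the rest: starting from the 23×17 cube, the 24.5×9.5 cube at (7, 15) partially overlaps it — only the 32.00 mm² overlap (of its 232.75 mm²) is removed, clipping the outline — boundary = 80.00 mm. Overall, the cross-section is a single solid region. Total boundary length (outer) = 80.00 mm.

80.00 mm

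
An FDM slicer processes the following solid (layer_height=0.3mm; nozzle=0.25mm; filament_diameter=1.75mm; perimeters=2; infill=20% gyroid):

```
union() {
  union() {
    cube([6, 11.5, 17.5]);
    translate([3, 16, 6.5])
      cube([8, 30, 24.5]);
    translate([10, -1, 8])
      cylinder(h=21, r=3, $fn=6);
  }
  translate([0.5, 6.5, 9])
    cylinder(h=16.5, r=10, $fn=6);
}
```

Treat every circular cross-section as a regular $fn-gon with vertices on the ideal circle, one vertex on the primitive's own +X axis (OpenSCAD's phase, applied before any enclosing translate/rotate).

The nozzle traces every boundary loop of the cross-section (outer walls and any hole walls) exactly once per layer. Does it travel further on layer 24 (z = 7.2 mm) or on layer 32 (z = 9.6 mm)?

Layer 24 (z = 7.2): the 6×11.5 cube contributes its full rectangle (perimeter 35.00 mm); the cube at (3, 16) is present — its section is the full 8×30 rectangle (perimeter 76.00 mm); the cylinder at (10, -1) is absent (z outside [8, 29]); Merging all regions: the 2 present regions are separate (no shared area or edge), so areas and boundary lengths simply add and each stays a separate island — boundary = 111.00 mm; the cylinder at (0.5, 6.5) does not reach this height (z outside [9, 25.5]); Taking the union: only the result so far is present, so the union is just that shape — boundary = 111.00 mm. So its perimeter = 111.00 mm. Layer 32 (z = 9.6): the 6×11.5 cube contributes its full rectangle (perimeter 35.00 mm); the cube at (3, 16) (footprint 8×30) is included at this height (perimeter 76.00 mm); the r=3 cylinder at (10, -1) contributes a regular 6-gon of circumradius 3 (perimeter = 2·6·3.000·sin(180°/6) = 18.00 mm); Taking the union: the 3 present regions are separate (no shared area or edge), so areas and boundary lengths simply add and each stays a separate island — boundary = 129.00 mm; the r=10 cylinder at (0.5, 6.5) gives a regular 6-gon of circumradius 10 (constant along its height) (perimeter = 2·6·10.000·sin(180°/6) = 60.00 mm); Merging all regions: the regions partially overlap (shared area 69.00 mm²), so the edge portions inside another operand are dropped and the merged outline is re-measured after clipping — boundary = 154.00 mm. So its perimeter = 154.00 mm. Layer 32 is larger (154.00 vs 111.00 mm).

layer 32 (z = 9.6 mm)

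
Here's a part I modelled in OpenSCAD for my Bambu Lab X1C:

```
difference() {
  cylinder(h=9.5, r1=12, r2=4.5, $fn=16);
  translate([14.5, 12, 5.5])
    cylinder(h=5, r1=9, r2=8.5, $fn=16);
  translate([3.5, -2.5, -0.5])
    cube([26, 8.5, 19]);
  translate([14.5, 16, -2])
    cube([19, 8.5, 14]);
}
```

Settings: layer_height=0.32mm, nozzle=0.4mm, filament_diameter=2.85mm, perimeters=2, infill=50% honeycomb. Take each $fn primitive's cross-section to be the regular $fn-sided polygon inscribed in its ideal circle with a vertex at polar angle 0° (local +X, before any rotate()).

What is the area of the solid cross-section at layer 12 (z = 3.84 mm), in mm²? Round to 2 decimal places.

205.51 mm²

At z = 3.84 mm: the cone: at t=0.404 of its height the radius interpolates to r₁+(r₂−r₁)t = 8.968, giving a regular 16-gon of that circumradius (area = (16/2)·8.968²·sin(360°/16) = 246.24 mm²); the cone at (14.5, 12) is absent (z outside [5.5, 10.5]); the cube at (3.5, -2.5) (footprint 26×8.5) is included at this height (area 221.00 mm²); the cube at (14.5, 16) (footprint 19×8.5) is included at this height (area 161.50 mm²); Subtracting the remaining from the first: starting from the cone (246.24 mm²), the 26×8.5 cube at (3.5, -2.5) partially overlaps it — only the 40.73 mm² overlap (of its 221.00 mm²) is removed, clipping the outline; the 19×8.5 cube at (14.5, 16) misses the remaining region (no effect) — area = 205.51 mm². Overall, the cross-section is a single solid region. Net area = 205.51 mm².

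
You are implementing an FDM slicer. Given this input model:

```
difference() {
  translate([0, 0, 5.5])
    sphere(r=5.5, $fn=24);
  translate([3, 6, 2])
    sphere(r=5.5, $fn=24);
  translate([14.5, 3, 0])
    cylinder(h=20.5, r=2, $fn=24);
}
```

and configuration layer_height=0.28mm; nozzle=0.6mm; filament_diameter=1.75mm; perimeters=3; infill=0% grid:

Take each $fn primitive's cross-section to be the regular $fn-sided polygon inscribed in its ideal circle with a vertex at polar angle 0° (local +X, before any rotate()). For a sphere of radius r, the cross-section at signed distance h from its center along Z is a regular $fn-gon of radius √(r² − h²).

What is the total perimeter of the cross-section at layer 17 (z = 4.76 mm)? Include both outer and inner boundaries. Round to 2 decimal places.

34.55 mm

At z = 4.76 mm: the r=5.5 sphere slices to a regular 24-gon of circumradius 5.450 (√(r²−h²) with h=0.74 from center) (perimeter = 2·24·5.450·sin(180°/24) = 34.15 mm); the r=5.5 sphere at (3, 6) contributes a regular 24-gon of circumradius √(5.5²−2.76²) = 4.757 (perimeter = 2·24·4.757·sin(180°/24) = 29.81 mm); the r=2 cylinder at (14.5, 3) gives a regular 24-gon of circumradius 2 (constant along its height) (perimeter = 2·24·2.000·sin(180°/24) = 12.53 mm); Taking the first minus the rest: starting from the r=5.5 sphere, the r=5.5 sphere at (3, 6) partially overlaps it — only the 18.10 mm² overlap (of its 70.29 mm²) is removed, clipping the outline; the r=2 cylinder at (14.5, 3) misses the remaining region (no effect) — boundary = 34.55 mm. Overall, the cross-section is a single solid region. Total boundary length (outer) = 34.55 mm.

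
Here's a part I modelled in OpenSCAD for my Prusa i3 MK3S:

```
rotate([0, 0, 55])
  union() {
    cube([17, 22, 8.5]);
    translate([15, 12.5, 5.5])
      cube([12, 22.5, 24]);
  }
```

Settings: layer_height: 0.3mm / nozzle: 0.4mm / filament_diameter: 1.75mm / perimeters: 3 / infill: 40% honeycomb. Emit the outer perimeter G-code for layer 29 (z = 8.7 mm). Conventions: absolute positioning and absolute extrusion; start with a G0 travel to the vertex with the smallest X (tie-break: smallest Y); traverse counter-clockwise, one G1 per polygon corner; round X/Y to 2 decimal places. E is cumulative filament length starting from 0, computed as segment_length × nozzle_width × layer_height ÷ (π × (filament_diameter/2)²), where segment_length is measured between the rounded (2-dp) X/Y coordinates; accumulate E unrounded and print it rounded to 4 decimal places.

G0 X-20.07 Y32.36 Z8.70
G1 X-1.64 Y19.46 E1.1223
G1 X5.25 Y29.29 E1.7212
G1 X-13.18 Y42.19 E2.8436
G1 X-20.07 Y32.36 E3.4425

At z = 8.7 mm: the cube does not reach this height (z outside [0, 8.5]); the cube at (15, 12.5) (footprint 12×22.5) is included at this height; Merging all regions: only the 12×22.5 cube at (15, 12.5) is present, so the union is just that shape — 1 connected region; (rotated 55° about Z; rotation is an isometry so areas/perimeters/island counts are preserved). The outline is a single polygon with 4 vertices. Extrusion per mm of travel: 0.4 × 0.3 / (π × 0.875²) = 0.049890. Accumulating E over each segment gives final E = 3.4425.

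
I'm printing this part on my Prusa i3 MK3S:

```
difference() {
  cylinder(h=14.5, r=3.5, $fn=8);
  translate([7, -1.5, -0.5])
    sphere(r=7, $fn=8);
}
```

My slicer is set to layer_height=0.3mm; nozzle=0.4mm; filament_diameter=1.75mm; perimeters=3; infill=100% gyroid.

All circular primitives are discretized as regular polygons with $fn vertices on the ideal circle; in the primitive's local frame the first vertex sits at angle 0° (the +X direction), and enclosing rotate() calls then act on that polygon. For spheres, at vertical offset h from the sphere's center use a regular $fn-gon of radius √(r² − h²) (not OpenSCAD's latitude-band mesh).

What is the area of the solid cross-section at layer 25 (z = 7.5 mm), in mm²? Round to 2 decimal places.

At z = 7.5 mm: the r=3.5 cylinder contributes a regular 8-gon of circumradius 3.5 (area = (8/2)·3.500²·sin(360°/8) = 34.65 mm²); the sphere at (7, -1.5) is not intersected at this z (|z−center|=8.000 > r=7); After the difference (first − rest): none of the subtracted shapes is present at this height, so the r=3.5 cylinder is unchanged — area = 34.65 mm². Overall, the cross-section is a single solid region. Net area = 34.65 mm².

34.65 mm²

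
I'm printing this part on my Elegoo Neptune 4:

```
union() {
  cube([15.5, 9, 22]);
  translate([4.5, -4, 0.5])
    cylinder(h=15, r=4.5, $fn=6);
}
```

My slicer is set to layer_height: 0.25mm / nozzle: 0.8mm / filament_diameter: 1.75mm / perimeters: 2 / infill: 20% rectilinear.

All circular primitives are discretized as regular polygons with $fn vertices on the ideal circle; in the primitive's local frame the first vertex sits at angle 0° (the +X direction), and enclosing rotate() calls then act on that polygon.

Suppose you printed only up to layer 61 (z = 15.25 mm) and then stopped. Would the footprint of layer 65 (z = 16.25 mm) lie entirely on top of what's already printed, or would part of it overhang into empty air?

entirely on top

Compare the two slices. At z = 15.25: the 15.5×9 cube contributes its full rectangle (area 139.50 mm²); the cylinder at (4.5, -4): section is a regular 6-gon, circumradius r=4.5 (area = (6/2)·4.500²·sin(360°/6) = 52.61 mm²); Taking the union: the 2 present regions are separate (no shared area or edge), so areas and boundary lengths simply add and each stays a separate island — area = 192.11 mm². At z = 16.25: the cube (footprint 15.5×9) is included at this height (area 139.50 mm²); the cylinder at (4.5, -4) is absent (z outside [0.5, 15.5]); Combining (union): only the 15.5×9 cube is present, so the union is just that shape — area = 139.50 mm². Checking containment: the cross-section at z = 16.25 is a subset of the cross-section at z = 15.25.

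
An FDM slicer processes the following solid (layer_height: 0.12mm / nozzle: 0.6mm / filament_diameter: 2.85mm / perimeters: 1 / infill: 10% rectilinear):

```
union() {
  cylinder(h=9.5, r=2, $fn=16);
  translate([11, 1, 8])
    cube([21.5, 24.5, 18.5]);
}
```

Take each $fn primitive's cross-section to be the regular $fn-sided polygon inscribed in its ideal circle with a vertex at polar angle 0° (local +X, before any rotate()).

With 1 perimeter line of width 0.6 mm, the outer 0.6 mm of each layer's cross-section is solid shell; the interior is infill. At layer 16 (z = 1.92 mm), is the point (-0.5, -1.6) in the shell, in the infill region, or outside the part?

At z = 1.92 mm: the r=2 cylinder contributes a regular 16-gon of circumradius 2; the cube at (11, 1) is absent (z outside [8, 26.5]); Taking the union: only the r=2 cylinder is present, so the union is just that shape — 1 connected region. Overall, the cross-section is a single solid region. The nearest boundary edge runs (-0.77, -1.85)→(-0.00, -2.00); distance from the point to it = 0.29 mm. The point is inside the cross-section, 0.29 mm from the nearest boundary — within the 0.6 mm shell band (1 × 0.6).

shell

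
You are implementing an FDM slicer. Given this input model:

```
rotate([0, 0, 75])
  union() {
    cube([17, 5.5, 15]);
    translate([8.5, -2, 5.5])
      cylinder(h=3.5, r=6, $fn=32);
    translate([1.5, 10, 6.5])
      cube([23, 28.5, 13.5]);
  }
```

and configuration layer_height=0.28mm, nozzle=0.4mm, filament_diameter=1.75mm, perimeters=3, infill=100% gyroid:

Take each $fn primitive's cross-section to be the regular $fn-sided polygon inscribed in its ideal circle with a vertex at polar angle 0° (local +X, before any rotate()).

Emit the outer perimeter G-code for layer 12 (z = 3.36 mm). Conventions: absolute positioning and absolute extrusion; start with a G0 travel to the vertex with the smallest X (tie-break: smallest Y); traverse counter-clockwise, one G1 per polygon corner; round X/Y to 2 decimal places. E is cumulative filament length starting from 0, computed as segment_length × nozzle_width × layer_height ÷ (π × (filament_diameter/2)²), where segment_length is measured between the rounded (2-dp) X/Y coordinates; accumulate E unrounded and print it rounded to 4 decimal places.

At z = 3.36 mm: the 17×5.5 cube contributes its full rectangle; the cylinder at (8.5, -2) is absent (z outside [5.5, 9]); the cube at (1.5, 10) does not reach this height (z outside [6.5, 20]); Merging all regions: only the 17×5.5 cube is present, so the union is just that shape — 1 connected region; (whole slice rotated 75° about Z — lengths, areas and connectivity unchanged). The outline is a single polygon with 4 vertices. Extrusion per mm of travel: 0.4 × 0.28 / (π × 0.875²) = 0.046564. Accumulating E over each segment gives final E = 2.0950.

G0 X-5.31 Y1.42 Z3.36
G1 X0.00 Y0.00 E0.2559
G1 X4.40 Y16.42 E1.0475
G1 X-0.91 Y17.84 E1.3034
G1 X-5.31 Y1.42 E2.0950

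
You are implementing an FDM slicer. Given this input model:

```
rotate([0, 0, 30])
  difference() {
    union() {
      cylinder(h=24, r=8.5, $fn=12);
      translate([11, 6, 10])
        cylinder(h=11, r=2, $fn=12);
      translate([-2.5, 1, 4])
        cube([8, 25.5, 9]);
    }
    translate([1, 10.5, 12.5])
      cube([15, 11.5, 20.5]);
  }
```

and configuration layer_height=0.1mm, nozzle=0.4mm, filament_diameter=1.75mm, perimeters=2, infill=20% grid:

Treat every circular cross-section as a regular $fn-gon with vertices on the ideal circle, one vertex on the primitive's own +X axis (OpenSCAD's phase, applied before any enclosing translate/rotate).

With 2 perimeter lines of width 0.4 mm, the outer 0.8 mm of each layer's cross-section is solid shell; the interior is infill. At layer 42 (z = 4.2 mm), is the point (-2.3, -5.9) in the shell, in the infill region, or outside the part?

infill

At z = 4.2 mm: the cylinder: section is a regular 12-gon, circumradius r=8.5; the cylinder at (11, 6) does not reach this height (z outside [10, 21]); the 8×25.5 cube at (-2.5, 1) contributes its full rectangle; Merging all regions: the regions partially overlap (shared area 54.54 mm²), so overlapping operands fuse into one piece — 1 connected region; the cube at (1, 10.5) is not intersected at this z (z outside [12.5, 33]); After the difference (first − rest): none of the subtracted shapes is present at this height, so the result so far is unchanged — 1 connected region; (whole slice rotated 30° about Z — lengths, areas and connectivity unchanged). Overall, the cross-section is a single solid region. Undo the 30° rotation: the query point maps to (-4.942, -3.960) in the un-rotated model frame. The nearest boundary edge runs (-4.25, -7.36)→(-7.36, -4.25); distance from the point to it = 1.92 mm. The point is inside the cross-section and 1.92 mm from the nearest boundary — more than the 0.8 mm shell width (2 × 0.4), so it's in the infill interior.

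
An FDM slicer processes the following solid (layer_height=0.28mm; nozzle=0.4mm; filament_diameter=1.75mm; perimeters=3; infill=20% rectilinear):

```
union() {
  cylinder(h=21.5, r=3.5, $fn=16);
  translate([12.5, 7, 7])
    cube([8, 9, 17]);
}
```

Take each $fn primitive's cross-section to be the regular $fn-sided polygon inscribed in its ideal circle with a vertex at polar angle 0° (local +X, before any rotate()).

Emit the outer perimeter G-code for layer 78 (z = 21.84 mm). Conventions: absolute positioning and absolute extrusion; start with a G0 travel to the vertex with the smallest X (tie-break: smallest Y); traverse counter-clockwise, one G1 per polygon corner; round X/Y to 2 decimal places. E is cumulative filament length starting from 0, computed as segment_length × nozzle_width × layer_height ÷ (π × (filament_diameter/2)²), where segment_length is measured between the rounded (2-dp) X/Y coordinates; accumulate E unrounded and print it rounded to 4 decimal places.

G0 X12.50 Y7.00 Z21.84
G1 X20.50 Y7.00 E0.3725
G1 X20.50 Y16.00 E0.7916
G1 X12.50 Y16.00 E1.1641
G1 X12.50 Y7.00 E1.5832

At z = 21.84 mm: the cylinder is absent (z outside [0, 21.5]); the 8×9 cube at (12.5, 7) contributes its full rectangle; Taking the union: only the 8×9 cube at (12.5, 7) is present, so the union is just that shape — 1 connected region. The outline is a single polygon with 4 vertices. Extrusion per mm of travel: 0.4 × 0.28 / (π × 0.875²) = 0.046564. Accumulating E over each segment gives final E = 1.5832.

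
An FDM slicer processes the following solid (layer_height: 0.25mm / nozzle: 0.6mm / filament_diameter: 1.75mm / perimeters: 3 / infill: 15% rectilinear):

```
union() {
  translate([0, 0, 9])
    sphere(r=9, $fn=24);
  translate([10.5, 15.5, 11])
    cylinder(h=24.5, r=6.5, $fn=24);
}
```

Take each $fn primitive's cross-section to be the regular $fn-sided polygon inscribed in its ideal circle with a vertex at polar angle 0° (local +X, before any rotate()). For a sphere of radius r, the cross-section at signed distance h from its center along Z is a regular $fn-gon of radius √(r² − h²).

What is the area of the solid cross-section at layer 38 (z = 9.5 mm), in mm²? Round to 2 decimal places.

250.80 mm²

At z = 9.5 mm: the sphere: section is a regular 24-gon, circumradius = √(r²−h²) = √(9²−0.5²) = 8.986 (area = (24/2)·8.986²·sin(360°/24) = 250.80 mm²); the cylinder at (10.5, 15.5) is not intersected at this z (z outside [11, 35.5]); Taking the union: only the r=9 sphere is present, so the union is just that shape — area = 250.80 mm². Overall, the cross-section is a single solid region. Net area = 250.80 mm².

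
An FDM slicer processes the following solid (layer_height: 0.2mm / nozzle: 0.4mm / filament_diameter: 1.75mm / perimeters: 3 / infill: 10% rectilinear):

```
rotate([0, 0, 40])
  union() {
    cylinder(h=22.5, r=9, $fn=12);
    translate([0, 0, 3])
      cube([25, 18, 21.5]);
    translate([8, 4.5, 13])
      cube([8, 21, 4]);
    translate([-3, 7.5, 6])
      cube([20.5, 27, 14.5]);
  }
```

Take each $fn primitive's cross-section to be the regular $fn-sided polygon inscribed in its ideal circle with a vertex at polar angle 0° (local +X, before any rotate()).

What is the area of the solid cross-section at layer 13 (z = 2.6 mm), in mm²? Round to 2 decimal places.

243.00 mm²

At z = 2.6 mm: the r=9 cylinder contributes a regular 12-gon of circumradius 9 (area = (12/2)·9.000²·sin(360°/12) = 243.00 mm²); the cube is absent (z outside [3, 24.5]); the cube at (8, 4.5) is absent (z outside [13, 17]); the cube at (-3, 7.5) is not intersected at this z (z outside [6, 20.5]); Combining (union): only the r=9 cylinder is present, so the union is just that shape — area = 243.00 mm²; (whole slice rotated 40° about Z — lengths, areas and connectivity unchanged). Overall, the cross-section is a single solid region. Net area = 243.00 mm².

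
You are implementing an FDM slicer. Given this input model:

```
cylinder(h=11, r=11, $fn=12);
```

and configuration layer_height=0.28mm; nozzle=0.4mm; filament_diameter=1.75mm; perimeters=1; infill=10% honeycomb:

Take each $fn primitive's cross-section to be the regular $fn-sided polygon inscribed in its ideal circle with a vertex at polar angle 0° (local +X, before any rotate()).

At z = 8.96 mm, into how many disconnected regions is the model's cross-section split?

At z = 8.96 mm: the r=11 cylinder contributes a regular 12-gon of circumradius 11. The result has 1 disconnected region.

1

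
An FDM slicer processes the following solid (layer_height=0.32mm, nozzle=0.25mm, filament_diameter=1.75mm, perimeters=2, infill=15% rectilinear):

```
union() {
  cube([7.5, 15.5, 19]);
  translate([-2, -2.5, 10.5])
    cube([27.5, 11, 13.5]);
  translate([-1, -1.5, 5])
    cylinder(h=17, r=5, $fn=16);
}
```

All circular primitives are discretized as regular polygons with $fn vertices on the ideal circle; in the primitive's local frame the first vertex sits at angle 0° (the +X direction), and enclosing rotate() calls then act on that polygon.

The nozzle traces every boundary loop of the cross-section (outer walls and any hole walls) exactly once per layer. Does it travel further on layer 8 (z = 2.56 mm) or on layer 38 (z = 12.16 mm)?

Layer 8 (z = 2.56): the cube (footprint 7.5×15.5) is included at this height (perimeter 46.00 mm); the cube at (-2, -2.5) is not intersected at this z (z outside [10.5, 24]); the cylinder at (-1, -1.5) is absent (z outside [5, 22]); Combining (union): only the 7.5×15.5 cube is present, so the union is just that shape — boundary = 46.00 mm. So its perimeter = 46.00 mm. Layer 38 (z = 12.16): the 7.5×15.5 cube contributes its full rectangle (perimeter 46.00 mm); the cube at (-2, -2.5) is present — its section is the full 27.5×11 rectangle (perimeter 77.00 mm); the cylinder at (-1, -1.5): section is a regular 16-gon, circumradius r=5 (perimeter = 2·16·5.000·sin(180°/16) = 31.21 mm); Merging all regions: the regions partially overlap (shared area 93.69 mm²), so the edge portions inside another operand are dropped and the merged outline is re-measured after clipping — boundary = 100.77 mm. So its perimeter = 100.77 mm. Layer 38 is larger (100.77 vs 46.00 mm).

layer 38 (z = 12.16 mm)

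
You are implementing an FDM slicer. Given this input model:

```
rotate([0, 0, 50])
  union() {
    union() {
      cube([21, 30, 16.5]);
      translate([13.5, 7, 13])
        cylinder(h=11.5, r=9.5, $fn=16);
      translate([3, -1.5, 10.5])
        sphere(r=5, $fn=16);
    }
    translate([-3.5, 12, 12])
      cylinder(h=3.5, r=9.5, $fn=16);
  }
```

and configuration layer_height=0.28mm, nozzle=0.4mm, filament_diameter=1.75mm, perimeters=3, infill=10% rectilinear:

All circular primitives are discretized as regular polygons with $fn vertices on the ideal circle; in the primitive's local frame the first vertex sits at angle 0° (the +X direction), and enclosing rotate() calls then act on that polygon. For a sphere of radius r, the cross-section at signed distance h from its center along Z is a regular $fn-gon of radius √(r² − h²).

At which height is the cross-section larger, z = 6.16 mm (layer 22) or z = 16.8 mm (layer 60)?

Layer 22 (z = 6.16): the cube is present — its section is the full 21×30 rectangle (area 630.00 mm²); the cylinder at (13.5, 7) does not reach this height (z outside [13, 24.5]); the sphere at (3, -1.5): section is a regular 16-gon, circumradius = √(r²−h²) = √(5²−4.34²) = 2.483 (area = (16/2)·2.483²·sin(360°/16) = 18.87 mm²); Taking the union: the regions partially overlap — summed areas 648.87 mm² minus the doubly-counted overlap 2.58 mm² gives 646.30 mm² — area = 646.30 mm²; the cylinder at (-3.5, 12) is not intersected at this z (z outside [12, 15.5]); Merging all regions: only the result so far is present, so the union is just that shape — area = 646.30 mm²; (whole slice rotated 50° about Z — lengths, areas and connectivity unchanged). So its area = 646.30 mm². Layer 60 (z = 16.8): the cube does not reach this height (z outside [0, 16.5]); the r=9.5 cylinder at (13.5, 7) contributes a regular 16-gon of circumradius 9.5 (area = (16/2)·9.500²·sin(360°/16) = 276.30 mm²); the sphere at (3, -1.5) is absent (|z−center|=6.300 > r=5); Merging all regions: only the r=9.5 cylinder at (13.5, 7) is present, so the union is just that shape — area = 276.30 mm²; the cylinder at (-3.5, 12) is absent (z outside [12, 15.5]); Merging all regions: only that combined region is present, so the union is just that shape — area = 276.30 mm²; (rotated 50° about Z; rotation is an isometry so areas/perimeters/island counts are preserved). So its area = 276.30 mm². Layer 22 is larger (646.30 vs 276.30 mm²).

layer 22 (z = 6.16 mm)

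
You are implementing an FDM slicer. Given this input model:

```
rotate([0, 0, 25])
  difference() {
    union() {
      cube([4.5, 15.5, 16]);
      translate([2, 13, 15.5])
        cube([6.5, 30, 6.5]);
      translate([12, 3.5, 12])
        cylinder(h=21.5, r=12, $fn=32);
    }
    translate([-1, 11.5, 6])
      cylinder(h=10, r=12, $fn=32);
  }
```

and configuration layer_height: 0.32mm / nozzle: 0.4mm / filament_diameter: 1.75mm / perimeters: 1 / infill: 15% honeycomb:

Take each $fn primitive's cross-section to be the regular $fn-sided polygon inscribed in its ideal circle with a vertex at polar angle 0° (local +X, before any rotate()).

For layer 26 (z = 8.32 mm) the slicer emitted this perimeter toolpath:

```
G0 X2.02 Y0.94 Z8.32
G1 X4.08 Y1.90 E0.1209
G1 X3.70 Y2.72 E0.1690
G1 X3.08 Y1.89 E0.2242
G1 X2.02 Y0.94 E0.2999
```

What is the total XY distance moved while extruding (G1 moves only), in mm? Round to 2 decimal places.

Sum the Euclidean lengths of each G1 segment: total = 5.64 mm.

5.64 mm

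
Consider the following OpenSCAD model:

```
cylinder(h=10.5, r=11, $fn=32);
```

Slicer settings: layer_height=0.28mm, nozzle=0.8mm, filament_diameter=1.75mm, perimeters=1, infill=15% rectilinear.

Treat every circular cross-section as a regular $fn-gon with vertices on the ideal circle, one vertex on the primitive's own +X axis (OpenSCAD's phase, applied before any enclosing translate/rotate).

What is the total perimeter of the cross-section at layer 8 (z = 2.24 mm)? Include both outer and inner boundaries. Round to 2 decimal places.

69.00 mm

At z = 2.24 mm: the r=11 cylinder contributes a regular 32-gon of circumradius 11 (perimeter = 2·32·11.000·sin(180°/32) = 69.00 mm). Overall, the cross-section is a single solid region. Total boundary length (outer) = 69.00 mm.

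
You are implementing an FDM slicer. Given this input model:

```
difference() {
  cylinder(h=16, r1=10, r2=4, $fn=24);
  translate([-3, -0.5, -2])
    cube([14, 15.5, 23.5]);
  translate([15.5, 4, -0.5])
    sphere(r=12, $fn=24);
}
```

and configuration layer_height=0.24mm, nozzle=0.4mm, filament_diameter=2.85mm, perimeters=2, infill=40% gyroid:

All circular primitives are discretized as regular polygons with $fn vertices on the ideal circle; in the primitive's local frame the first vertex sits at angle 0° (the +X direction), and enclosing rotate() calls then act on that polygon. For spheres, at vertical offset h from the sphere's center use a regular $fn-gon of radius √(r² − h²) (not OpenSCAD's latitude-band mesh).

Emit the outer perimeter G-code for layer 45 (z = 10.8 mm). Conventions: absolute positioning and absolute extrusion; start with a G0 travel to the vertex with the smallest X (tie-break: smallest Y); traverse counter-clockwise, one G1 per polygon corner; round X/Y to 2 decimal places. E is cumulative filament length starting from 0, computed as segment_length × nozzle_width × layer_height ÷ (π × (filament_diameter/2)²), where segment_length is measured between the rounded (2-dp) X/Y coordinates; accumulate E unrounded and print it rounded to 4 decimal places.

G0 X-5.95 Y0.00 Z10.80
G1 X-5.75 Y-1.54 E0.0234
G1 X-5.15 Y-2.97 E0.0467
G1 X-4.21 Y-4.21 E0.0701
G1 X-2.98 Y-5.15 E0.0934
G1 X-1.54 Y-5.75 E0.1169
G1 X0.00 Y-5.95 E0.1403
G1 X1.54 Y-5.75 E0.1636
G1 X2.98 Y-5.15 E0.1871
G1 X4.21 Y-4.21 E0.2104
G1 X5.15 Y-2.98 E0.2337
G1 X5.75 Y-1.54 E0.2572
G1 X5.88 Y-0.50 E0.2729
G1 X-3.00 Y-0.50 E0.4066
G1 X-3.00 Y5.13 E0.4913
G1 X-4.21 Y4.21 E0.5142
G1 X-5.15 Y2.97 E0.5376
G1 X-5.75 Y1.54 E0.5609
G1 X-5.95 Y0.00 E0.5843

At z = 10.8 mm: the cone: at t=0.675 of its height the radius interpolates to r₁+(r₂−r₁)t = 5.950, giving a regular 24-gon of that circumradius; the cube at (-3, -0.5) is present — its section is the full 14×15.5 rectangle; the r=12 sphere at (15.5, 4) slices to a regular 24-gon of circumradius 4.039 (√(r²−h²) with h=11.3 from center); After the difference (first − rest): starting from the cone, the 14×15.5 cube at (-3, -0.5) partially overlaps it — only the 48.90 mm² overlap (of its 217.00 mm²) is removed, clipping the outline; the r=12 sphere at (15.5, 4) misses the remaining region (no effect) — 1 connected region. The outline is a single polygon with 18 vertices. Extrusion per mm of travel: 0.4 × 0.24 / (π × 1.425²) = 0.015048. Accumulating E over each segment gives final E = 0.5843.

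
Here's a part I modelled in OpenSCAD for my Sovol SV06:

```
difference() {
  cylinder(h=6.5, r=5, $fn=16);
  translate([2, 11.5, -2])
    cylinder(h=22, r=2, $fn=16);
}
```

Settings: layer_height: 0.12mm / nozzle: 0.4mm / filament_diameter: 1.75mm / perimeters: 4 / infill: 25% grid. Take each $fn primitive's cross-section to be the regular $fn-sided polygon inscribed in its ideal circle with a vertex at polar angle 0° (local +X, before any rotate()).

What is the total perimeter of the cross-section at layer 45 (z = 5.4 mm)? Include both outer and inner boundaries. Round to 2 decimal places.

At z = 5.4 mm: the r=5 cylinder contributes a regular 16-gon of circumradius 5 (perimeter = 2·16·5.000·sin(180°/16) = 31.21 mm); the r=2 cylinder at (2, 11.5) gives a regular 16-gon of circumradius 2 (constant along its height) (perimeter = 2·16·2.000·sin(180°/16) = 12.49 mm); After the difference (first − rest): starting from the r=5 cylinder, the r=2 cylinder at (2, 11.5) misses the remaining region (no effect) — boundary = 31.21 mm. Overall, the cross-section is a single solid region. Total boundary length (outer) = 31.21 mm.

31.21 mm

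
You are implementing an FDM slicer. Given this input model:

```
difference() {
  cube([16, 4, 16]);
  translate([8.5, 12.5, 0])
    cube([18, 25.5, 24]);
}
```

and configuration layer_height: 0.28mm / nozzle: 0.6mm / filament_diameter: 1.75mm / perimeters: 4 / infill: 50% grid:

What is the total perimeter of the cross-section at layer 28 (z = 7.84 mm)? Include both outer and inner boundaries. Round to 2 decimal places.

40.00 mm

At z = 7.84 mm: the cube is present — its section is the full 16×4 rectangle (perimeter 40.00 mm); the cube at (8.5, 12.5) is present — its section is the full 18×25.5 rectangle (perimeter 87.00 mm); Taking the first minus the rest: starting from the 16×4 cube, the 18×25.5 cube at (8.5, 12.5) misses the remaining region (no effect) — boundary = 40.00 mm. Overall, the cross-section is a single solid region. Total boundary length (outer) = 40.00 mm.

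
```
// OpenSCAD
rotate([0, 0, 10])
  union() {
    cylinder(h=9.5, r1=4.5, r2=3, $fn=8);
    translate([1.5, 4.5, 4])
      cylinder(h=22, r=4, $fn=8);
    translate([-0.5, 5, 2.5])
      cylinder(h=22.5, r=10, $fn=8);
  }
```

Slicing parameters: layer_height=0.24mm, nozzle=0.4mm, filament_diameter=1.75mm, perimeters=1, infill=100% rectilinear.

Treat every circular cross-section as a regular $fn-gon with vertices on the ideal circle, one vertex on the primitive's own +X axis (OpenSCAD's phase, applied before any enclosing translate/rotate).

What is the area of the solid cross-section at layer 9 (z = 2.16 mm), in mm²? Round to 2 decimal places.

At z = 2.16 mm: the cone: at t=0.227 of its height the radius interpolates to r₁+(r₂−r₁)t = 4.159, giving a regular 8-gon of that circumradius (area = (8/2)·4.159²·sin(360°/8) = 48.92 mm²); the cylinder at (1.5, 4.5) is not intersected at this z (z outside [4, 26]); the cylinder at (-0.5, 5) is absent (z outside [2.5, 25]); Merging all regions: only the cone is present, so the union is just that shape — area = 48.92 mm²; (rotated 10° about Z; rotation is an isometry so areas/perimeters/island counts are preserved). Overall, the cross-section is a single solid region. Net area = 48.92 mm².

48.92 mm²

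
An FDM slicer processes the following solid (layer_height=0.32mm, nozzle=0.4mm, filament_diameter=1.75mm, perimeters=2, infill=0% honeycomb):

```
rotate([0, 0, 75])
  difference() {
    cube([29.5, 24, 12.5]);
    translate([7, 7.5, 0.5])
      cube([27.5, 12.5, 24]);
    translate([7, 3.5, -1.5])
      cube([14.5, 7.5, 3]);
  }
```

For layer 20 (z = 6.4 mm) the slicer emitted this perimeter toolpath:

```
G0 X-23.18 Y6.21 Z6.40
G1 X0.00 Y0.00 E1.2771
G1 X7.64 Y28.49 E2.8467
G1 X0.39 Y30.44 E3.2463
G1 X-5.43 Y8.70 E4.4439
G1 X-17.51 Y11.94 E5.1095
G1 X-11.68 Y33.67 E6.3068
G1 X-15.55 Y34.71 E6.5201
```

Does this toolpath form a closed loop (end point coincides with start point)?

no

Start point (G0): (-23.18, 6.21). End point (last G1): the path does not return to the start — open.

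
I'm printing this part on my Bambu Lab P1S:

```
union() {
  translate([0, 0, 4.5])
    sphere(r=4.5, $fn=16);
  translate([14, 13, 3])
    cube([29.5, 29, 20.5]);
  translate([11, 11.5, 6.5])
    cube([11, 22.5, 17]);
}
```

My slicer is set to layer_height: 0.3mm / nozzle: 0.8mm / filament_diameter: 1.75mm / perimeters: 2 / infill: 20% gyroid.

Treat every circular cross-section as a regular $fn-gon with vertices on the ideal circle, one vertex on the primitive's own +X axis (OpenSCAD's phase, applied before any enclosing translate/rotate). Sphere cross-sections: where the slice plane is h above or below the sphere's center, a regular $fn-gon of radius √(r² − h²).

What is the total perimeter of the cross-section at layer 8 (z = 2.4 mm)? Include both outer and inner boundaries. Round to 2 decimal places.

24.85 mm

At z = 2.4 mm: the sphere: section is a regular 16-gon, circumradius = √(r²−h²) = √(4.5²−2.1²) = 3.980 (perimeter = 2·16·3.980·sin(180°/16) = 24.85 mm); the cube at (14, 13) does not reach this height (z outside [3, 23.5]); the cube at (11, 11.5) does not reach this height (z outside [6.5, 23.5]); Merging all regions: only the r=4.5 sphere is present, so the union is just that shape — boundary = 24.85 mm. Overall, the cross-section is a single solid region. Total boundary length (outer) = 24.85 mm.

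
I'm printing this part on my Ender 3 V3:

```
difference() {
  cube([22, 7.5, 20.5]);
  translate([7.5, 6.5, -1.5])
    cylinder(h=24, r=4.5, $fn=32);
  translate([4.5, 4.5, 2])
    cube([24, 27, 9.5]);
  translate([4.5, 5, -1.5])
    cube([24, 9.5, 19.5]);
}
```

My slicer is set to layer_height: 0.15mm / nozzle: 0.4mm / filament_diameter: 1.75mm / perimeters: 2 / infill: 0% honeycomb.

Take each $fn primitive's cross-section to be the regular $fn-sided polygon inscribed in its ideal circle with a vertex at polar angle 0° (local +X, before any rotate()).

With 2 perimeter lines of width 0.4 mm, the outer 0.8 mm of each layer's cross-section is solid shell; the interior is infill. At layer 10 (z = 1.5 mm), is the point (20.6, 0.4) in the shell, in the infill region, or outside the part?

shell

At z = 1.5 mm: the cube (footprint 22×7.5) is included at this height; the r=4.5 cylinder at (7.5, 6.5) gives a regular 32-gon of circumradius 4.5 (constant along its height); the cube at (4.5, 4.5) does not reach this height (z outside [2, 11.5]); the cube at (4.5, 5) (footprint 24×9.5) is included at this height; Taking the first minus the rest: starting from the 22×7.5 cube, the r=4.5 cylinder at (7.5, 6.5) partially overlaps it — only the 40.50 mm² overlap (of its 63.21 mm²) is removed, clipping the outline; the 24×9.5 cube at (4.5, 5) partially overlaps it — only the 25.20 mm² overlap (of its 228.00 mm²) is removed, clipping the outline — 1 connected region. Overall, the cross-section is a single solid region. The nearest boundary edge runs (22.00, 0.00)→(0.00, 0.00); distance from the point to it = 0.40 mm. The point is inside the cross-section, 0.40 mm from the nearest boundary — within the 0.8 mm shell band (2 × 0.4).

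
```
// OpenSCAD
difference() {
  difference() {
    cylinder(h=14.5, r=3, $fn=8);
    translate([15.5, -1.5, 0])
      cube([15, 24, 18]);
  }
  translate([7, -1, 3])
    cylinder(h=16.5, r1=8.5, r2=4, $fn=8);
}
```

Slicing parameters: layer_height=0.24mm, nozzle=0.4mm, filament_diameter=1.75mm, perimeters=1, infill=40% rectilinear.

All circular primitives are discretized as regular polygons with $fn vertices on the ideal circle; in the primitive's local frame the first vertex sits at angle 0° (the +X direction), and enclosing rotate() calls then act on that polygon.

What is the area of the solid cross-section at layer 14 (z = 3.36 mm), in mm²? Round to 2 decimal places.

At z = 3.36 mm: the r=3 cylinder gives a regular 8-gon of circumradius 3 (constant along its height) (area = (8/2)·3.000²·sin(360°/8) = 25.46 mm²); the 15×24 cube at (15.5, -1.5) contributes its full rectangle (area 360.00 mm²); Taking the first minus the rest: starting from the r=3 cylinder (25.46 mm²), the 15×24 cube at (15.5, -1.5) misses the remaining region (no effect) — area = 25.46 mm²; the cone at (7, -1): at t=0.022 of its height the radius interpolates to r₁+(r₂−r₁)t = 8.402, giving a regular 8-gon of that circumradius (area = (8/2)·8.402²·sin(360°/8) = 199.66 mm²); Taking the first minus the rest: starting from the result so far (25.46 mm²), the cone at (7, -1) partially overlaps it — only the 16.93 mm² overlap (of its 199.66 mm²) is removed, clipping the outline — area = 8.53 mm². Overall, the cross-section is a single solid region. Net area = 8.53 mm².

8.53 mm²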